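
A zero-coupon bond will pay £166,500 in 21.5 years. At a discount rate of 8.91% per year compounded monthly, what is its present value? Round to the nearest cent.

£24,690.59

Periodic rate = 8.91%/12 = 0.007425; 258 periods.
P = 166,500/(1 + 0.007425)^258 ≈ 166,500/6.7434600798 ≈ 24,690.5888.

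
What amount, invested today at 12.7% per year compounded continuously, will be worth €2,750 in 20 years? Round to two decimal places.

P = A·e^(−rt) = 2,750·e^(−2.54).
e^(−2.54) ≈ 0.07886639979, so P ≈ 216.8826.

€216.88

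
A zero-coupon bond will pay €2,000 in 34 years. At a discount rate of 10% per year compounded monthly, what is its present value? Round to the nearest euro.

Periodic rate = 10%/12 = 0.00833333; 408 periods.
P = 2,000/(1 + 0.1/12)^408 ≈ 2,000/29.54491206 ≈ 67.6936.

€68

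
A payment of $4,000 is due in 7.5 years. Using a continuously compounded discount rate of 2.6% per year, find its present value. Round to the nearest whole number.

P = A·e^(−rt) = 4,000·e^(−0.195).
e^(−0.195) ≈ 0.8228346581, so P ≈ 3,291.3386.

$3,291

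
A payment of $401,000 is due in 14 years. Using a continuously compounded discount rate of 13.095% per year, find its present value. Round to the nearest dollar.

P = A·e^(−rt) = 401,000·e^(−1.8333).
e^(−1.8333) ≈ 0.159885075493, so P ≈ 64,113.9153.

$64,114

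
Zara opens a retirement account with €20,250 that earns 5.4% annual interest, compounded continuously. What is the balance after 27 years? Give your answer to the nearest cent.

A = P·e^(rt) = 20,250·e^(0.054·27) = 20,250·e^1.458.
e^1.458 ≈ 4.2973562155, so A ≈ 87,021.4634.

€87,021.46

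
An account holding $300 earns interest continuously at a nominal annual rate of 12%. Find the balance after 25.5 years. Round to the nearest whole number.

A = P·e^(rt) = 300·e^(0.12·25.5) = 300·e^3.06.
e^3.06 ≈ 21.32755716, so A ≈ 6,398.2671.

$6,398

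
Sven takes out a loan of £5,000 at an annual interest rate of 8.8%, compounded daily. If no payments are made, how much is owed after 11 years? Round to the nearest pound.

£13,162

Periodic rate = 8.8%/365 = 0.000241096; periods = 365·11 = 4015.
A = 5,000·(1 + 0.088/365)^4015 ≈ 5,000·2.6323667023 ≈ 13,161.8335.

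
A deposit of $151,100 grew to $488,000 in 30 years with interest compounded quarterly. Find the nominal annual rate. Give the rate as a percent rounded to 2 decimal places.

3.93%

(1 + r/4)^120 = 488,000/151,100 = 3.22965.
1 + r/4 = 3.22965^(1/120) ≈ 1.009818, so r/4 ≈ 0.00981766.
r ≈ 4·0.00981766 = 3.92706%.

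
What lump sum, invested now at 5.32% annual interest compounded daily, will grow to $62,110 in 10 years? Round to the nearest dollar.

$36,487

Periodic rate = 5.32%/365 = 0.000145753; 3650 periods.
P = 62,110/(1 + 0.0532/365)^3650 ≈ 62,110/1.7022675809 ≈ 36,486.6257.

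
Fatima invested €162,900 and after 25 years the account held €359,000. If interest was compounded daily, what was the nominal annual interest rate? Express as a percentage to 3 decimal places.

3.161%

(1 + r/365)^9125 = 359,000/162,900 = 2.20381.
1 + r/365 = 2.20381^(1/9125) ≈ 1.000087, so r/365 ≈ 0.0000865995.
r ≈ 365·0.0000865995 = 3.16088%.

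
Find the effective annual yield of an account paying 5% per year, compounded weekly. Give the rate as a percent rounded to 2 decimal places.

One year is 52 periods at 0.000961538 each: (1 + 0.000961538)^52 ≈ 1.051246.
EAR = 1.051246 − 1 ≈ 5.12458%.

5.12%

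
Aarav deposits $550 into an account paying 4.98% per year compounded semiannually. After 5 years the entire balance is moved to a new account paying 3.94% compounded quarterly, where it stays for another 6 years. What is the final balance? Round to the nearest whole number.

Phase 1: 550·(1 + 0.0249)^10 ≈ 703.3599.
Phase 2: 703.3599·(1 + 0.00985)^24 ≈ 889.9026.

$890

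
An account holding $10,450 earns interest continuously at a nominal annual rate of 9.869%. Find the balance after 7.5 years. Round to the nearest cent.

A = P·e^(rt) = 10,450·e^(0.09869·7.5) = 10,450·e^0.740175.
e^0.740175 ≈ 2.0963023353, so A ≈ 21,906.3594.

$21,906.36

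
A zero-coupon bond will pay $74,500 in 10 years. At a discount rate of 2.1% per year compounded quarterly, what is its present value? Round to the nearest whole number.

$60,422

Periodic rate = 2.1%/4 = 0.00525; 40 periods.
P = 74,500/(1 + 0.00525)^40 ≈ 74,500/1.2330005519 ≈ 60,421.7086.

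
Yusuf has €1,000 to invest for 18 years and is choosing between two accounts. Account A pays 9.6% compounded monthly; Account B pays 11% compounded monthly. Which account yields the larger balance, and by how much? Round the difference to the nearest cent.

Account B, by €1,586.90

Account A growth factor: (1 + 0.008)^216 ≈ 5.590812605; balance ≈ 5,590.8126.
Account B growth factor: (1 + 0.11/12)^216 ≈ 7.177707769; balance ≈ 7,177.7078.
Account B is larger by 1,586.8952.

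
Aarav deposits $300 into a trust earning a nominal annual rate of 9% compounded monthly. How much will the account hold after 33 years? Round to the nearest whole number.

Periodic rate = 9%/12 = 0.0075; periods = 12·33 = 396.
A = 300·(1 + 0.0075)^396 ≈ 300·19.27710025 ≈ 5,783.1301.

$5,783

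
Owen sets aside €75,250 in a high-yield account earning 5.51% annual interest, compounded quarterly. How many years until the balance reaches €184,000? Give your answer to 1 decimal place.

We need (1 + 0.013775)^(4t) = 2.4452, so 4t = ln 2.4452 / ln 1.013775 ≈ 65.3549.
t ≈ 65.3549/4 = 16.3387 years.

16.3 years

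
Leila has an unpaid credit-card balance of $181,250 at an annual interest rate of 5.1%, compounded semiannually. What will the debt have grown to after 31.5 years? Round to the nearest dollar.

$885,574

Growth factor = (1 + 0.0255)^63 ≈ 4.88592590229.
A ≈ 181,250 × 4.88592590229 ≈ 885,574.0698.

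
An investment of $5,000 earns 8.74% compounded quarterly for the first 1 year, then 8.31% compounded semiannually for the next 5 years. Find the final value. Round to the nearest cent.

After 1 years at 8.74%: 5,000 × 1.09030649 ≈ 5,451.5324.
Then 5 years at 8.31%: 5,451.5324 × 1.502454167 ≈ 8,190.6776.

$8,190.68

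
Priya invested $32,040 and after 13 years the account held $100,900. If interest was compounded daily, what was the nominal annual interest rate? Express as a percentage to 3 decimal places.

The 4745-period growth factor is 100,900/32,040 = 3.14919.
r/365 = 3.14919^(1/4745) − 1 ≈ 0.000241788, so r ≈ 365·0.000241788 = 8.82526%.

8.825%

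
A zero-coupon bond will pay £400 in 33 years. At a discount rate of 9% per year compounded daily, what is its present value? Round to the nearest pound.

Growth factor = (1 + 0.09/365)^12045 ≈ 19.4847848.
P = 400/19.4847848 ≈ 20.5288.

£21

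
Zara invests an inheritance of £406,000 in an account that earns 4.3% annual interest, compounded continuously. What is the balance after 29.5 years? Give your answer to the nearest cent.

£1,443,539.21

A = P·e^(rt) = 406,000·e^(0.043·29.5) = 406,000·e^1.2685.
e^1.2685 ≈ 3.555515287469, so A ≈ 1,443,539.2067.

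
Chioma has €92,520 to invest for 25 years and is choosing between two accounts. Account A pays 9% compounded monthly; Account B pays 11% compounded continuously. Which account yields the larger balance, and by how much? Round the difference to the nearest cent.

A: (1 + 0.0075)^300 ≈ 9.40841452988, so 92,520 × 9.40841452988 ≈ 870,466.5123.
B: e^(0.11·25) = e^2.75 ≈ 15.64263188419, so 92,520 × 15.64263188419 ≈ 1,447,256.3019.
Difference ≈ 576,789.7896 in favor of B.

Account B, by €576,789.79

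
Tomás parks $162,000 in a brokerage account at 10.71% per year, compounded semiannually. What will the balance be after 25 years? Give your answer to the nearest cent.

Periodic rate = 10.71%/2 = 0.05355; periods = 2·25 = 50.
A = 162,000·(1 + 0.05355)^50 ≈ 162,000·13.5755543222 ≈ 2,199,239.8002.

$2,199,239.80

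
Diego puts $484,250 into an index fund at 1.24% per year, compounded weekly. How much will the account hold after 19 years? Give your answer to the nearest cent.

Periodic rate = 1.24%/52 = 0.000238462; periods = 52·19 = 988.
A = 484,250·(1 + 0.0124/52)^988 ≈ 484,250·1.26563239429 ≈ 612,882.4869.

$612,882.49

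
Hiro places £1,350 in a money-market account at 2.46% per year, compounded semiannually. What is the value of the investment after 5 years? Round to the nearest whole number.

£1,526

Growth factor = (1 + 0.0123)^10 ≈ 1.130036232.
A ≈ 1,350 × 1.130036232 ≈ 1,525.5489.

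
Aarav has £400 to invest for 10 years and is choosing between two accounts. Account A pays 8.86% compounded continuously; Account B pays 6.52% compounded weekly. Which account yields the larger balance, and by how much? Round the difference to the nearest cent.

Account A growth factor: e^(0.0886·10) = e^0.886 ≈ 2.42540859; balance ≈ 970.1634.
Account B growth factor: (1 + 0.0652/52)^520 ≈ 1.91859201; balance ≈ 767.4368.
Account A is larger by 202.7266.

Account A, by £202.73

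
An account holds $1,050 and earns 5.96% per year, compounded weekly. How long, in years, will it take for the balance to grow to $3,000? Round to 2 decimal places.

17.62 years

(1 + 0.00114615)^(52t) = 3,000/1,050 = 2.8571.
52t·ln(1 + 0.00114615) = ln(2.8571); 52t = 1.0498/0.0011455 ≈ 916.4770.
t ≈ 17.6246 years.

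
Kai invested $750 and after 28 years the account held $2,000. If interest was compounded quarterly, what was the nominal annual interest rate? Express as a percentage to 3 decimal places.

3.518%

The 112-period growth factor is 2,000/750 = 2.66667.
r/4 = 2.66667^(1/112) − 1 ≈ 0.00879586, so r ≈ 4·0.00879586 = 3.51834%.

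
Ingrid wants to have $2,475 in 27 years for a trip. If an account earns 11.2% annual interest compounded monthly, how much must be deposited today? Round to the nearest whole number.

$122

Growth factor = (1 + 0.112/12)^324 ≈ 20.28689676.
P = 2,475/20.28689676 ≈ 121.9999.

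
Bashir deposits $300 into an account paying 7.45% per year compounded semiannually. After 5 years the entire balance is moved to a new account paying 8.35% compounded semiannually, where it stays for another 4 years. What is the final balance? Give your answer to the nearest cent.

After 5 years at 7.45%: 300 × 1.44156568 ≈ 432.4697.
Then 4 years at 8.35%: 432.4697 × 1.38710096 ≈ 599.8791.

$599.88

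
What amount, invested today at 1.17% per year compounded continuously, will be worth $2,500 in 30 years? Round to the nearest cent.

P = A·e^(−rt) = 2,500·e^(−0.351).
e^(−0.351) ≈ 0.7039837539, so P ≈ 1,759.9594.

$1,759.96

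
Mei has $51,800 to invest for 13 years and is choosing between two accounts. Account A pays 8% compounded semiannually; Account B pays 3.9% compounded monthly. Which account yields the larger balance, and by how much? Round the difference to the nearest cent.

Account A, by $57,680.92

A: (1 + 0.04)^26 ≈ 2.77246978475, so 51,800 × 2.77246978475 ≈ 143,613.9348.
B: (1 + 0.00325)^156 ≈ 1.6589384431, so 51,800 × 1.6589384431 ≈ 85,933.0114.
Difference ≈ 57,680.9235 in favor of A.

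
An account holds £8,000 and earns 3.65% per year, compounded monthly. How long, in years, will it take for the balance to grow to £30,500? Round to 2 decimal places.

36.72 years

(1 + 0.00304167)^(12t) = 30,500/8,000 = 3.8125.
12t·ln(1 + 0.00304167) = ln(3.8125); 12t = 1.3383/0.00303705 ≈ 440.6530.
t ≈ 36.7211 years.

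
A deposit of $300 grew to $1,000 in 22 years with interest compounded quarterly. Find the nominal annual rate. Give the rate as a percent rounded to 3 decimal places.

(1 + r/4)^88 = 1,000/300 = 3.33333.
1 + r/4 = 3.33333^(1/88) ≈ 1.013776, so r/4 ≈ 0.0137755.
r ≈ 4·0.0137755 = 5.51021%.

5.510%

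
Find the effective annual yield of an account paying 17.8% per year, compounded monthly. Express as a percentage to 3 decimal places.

EAR = (1 + 17.8%/12)^12 − 1 = (1 + 0.0148333)^12 − 1.
(1 + 0.0148333)^12 ≈ 1.193264, so EAR ≈ 19.32644%.

19.326%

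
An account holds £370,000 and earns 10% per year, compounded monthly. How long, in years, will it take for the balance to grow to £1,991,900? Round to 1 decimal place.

(1 + 0.00833333)^(12t) = 1,991,900/370,000 = 5.3835.
12t·ln(1 + 0.00833333) = ln(5.3835); 12t = 1.6833/0.0082988 ≈ 202.8415.
t ≈ 16.9035 years.

16.9 years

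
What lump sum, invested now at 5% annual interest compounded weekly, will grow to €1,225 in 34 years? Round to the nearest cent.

Growth factor = (1 + 0.05/52)^1768 ≈ 5.469478184.
P = 1,225/5.469478184 ≈ 223.9702.

€223.97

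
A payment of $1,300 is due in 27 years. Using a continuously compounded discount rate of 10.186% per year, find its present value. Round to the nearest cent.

$83.09

P = A·e^(−rt) = 1,300·e^(−2.75022).
e^(−2.75022) ≈ 0.06391379862, so P ≈ 83.0879.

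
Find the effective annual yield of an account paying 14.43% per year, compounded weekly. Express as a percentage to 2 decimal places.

One year is 52 periods at 0.002775 each: (1 + 0.002775)^52 ≈ 1.155.
EAR = 1.155 − 1 ≈ 15.49998%.

15.50%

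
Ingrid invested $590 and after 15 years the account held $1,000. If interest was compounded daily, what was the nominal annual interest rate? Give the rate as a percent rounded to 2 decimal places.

The 5475-period growth factor is 1,000/590 = 1.69492.
r/365 = 1.69492^(1/5475) − 1 ≈ 0.0000963759, so r ≈ 365·0.0000963759 = 3.51772%.

3.52%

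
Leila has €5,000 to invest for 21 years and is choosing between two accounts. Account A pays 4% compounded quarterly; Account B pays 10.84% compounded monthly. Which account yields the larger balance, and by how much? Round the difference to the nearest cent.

Account B, by €36,678.86

Account A growth factor: (1 + 0.01)^84 ≈ 2.306722744; balance ≈ 11,533.6137.
Account B growth factor: (1 + 0.1084/12)^252 ≈ 9.6424937452; balance ≈ 48,212.4687.
Account B is larger by 36,678.8550.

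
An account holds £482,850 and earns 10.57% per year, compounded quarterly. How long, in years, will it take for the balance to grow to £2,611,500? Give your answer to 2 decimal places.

(1 + 0.026425)^(4t) = 2,611,500/482,850 = 5.4085.
4t·ln(1 + 0.026425) = ln(5.4085); 4t = 1.688/0.0260819 ≈ 64.7182.
t ≈ 16.1796 years.

16.18 years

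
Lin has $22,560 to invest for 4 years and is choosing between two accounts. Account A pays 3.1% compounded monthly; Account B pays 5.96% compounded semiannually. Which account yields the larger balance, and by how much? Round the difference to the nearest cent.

Account B, by $2,999.77

Account A growth factor: (1 + 0.031/12)^48 ≈ 1.1318348859; balance ≈ 25,534.1950.
Account B growth factor: (1 + 0.0298)^8 ≈ 1.26480362; balance ≈ 28,533.9697.
Account B is larger by 2,999.7746.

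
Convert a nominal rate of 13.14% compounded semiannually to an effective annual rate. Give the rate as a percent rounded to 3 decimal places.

13.572%

EAR = (1 + 13.14%/2)^2 − 1 = (1 + 0.0657)^2 − 1.
(1 + 0.0657)^2 ≈ 1.135716, so EAR ≈ 13.57165%.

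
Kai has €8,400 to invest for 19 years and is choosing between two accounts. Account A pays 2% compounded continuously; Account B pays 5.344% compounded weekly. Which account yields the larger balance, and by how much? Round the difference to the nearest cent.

Account B, by €10,891.72

A: e^(0.02·19) = e^0.38 ≈ 1.4622845894, so 8,400 × 1.4622845894 ≈ 12,283.1906.
B: (1 + 0.05344/52)^988 ≈ 2.7589181227, so 8,400 × 2.7589181227 ≈ 23,174.9122.
Difference ≈ 10,891.7217 in favor of B.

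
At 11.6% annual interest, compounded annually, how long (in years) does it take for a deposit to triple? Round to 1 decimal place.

10.0 years

(1 + 0.116)^t = 3.
t = ln 3 / ln(1 + 0.116) ≈ 1.0986/0.109751 ≈ 10.0101.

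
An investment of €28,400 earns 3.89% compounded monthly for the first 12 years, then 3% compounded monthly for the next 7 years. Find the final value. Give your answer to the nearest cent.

€55,822.23

After 12 years at 3.89%: 28,400 × 1.5936787549 ≈ 45,260.4766.
Then 7 years at 3%: 45,260.4766 × 1.2333548005 ≈ 55,822.2261.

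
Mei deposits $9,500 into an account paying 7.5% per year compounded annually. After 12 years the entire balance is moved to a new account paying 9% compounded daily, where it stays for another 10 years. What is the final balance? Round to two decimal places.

$55,647.04

Phase 1: 9,500·(1 + 0.075)^12 ≈ 22,626.9062.
Phase 2: 22,626.9062·(1 + 0.09/365)^3650 ≈ 55,647.0350.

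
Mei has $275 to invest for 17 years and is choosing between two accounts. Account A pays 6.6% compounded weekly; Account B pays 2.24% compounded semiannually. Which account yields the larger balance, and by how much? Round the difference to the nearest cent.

Account A, by $442.32

A: (1 + 0.066/52)^884 ≈ 3.06880601, so 275 × 3.06880601 ≈ 843.9217.
B: (1 + 0.0112)^34 ≈ 1.46036048, so 275 × 1.46036048 ≈ 401.5991.
Difference ≈ 442.3225 in favor of A.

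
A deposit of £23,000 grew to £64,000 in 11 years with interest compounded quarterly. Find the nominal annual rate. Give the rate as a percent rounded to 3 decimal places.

9.413%

(1 + r/4)^44 = 64,000/23,000 = 2.78261.
1 + r/4 = 2.78261^(1/44) ≈ 1.023531, so r/4 ≈ 0.0235314.
r ≈ 4·0.0235314 = 9.41257%.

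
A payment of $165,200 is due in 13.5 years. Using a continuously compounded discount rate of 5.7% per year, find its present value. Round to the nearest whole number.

$76,528

P = A·e^(−rt) = 165,200·e^(−0.7695).
e^(−0.7695) ≈ 0.463244632732, so P ≈ 76,528.0133.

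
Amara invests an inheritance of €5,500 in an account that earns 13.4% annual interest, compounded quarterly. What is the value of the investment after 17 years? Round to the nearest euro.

€51,698

Periodic rate = 13.4%/4 = 0.0335; periods = 4·17 = 68.
A = 5,500·(1 + 0.0335)^68 ≈ 5,500·9.3996721358 ≈ 51,698.1967.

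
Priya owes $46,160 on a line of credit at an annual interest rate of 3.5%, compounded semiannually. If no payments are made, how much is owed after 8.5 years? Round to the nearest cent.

$61,994.18

Periodic rate = 3.5%/2 = 0.0175; periods = 2·8.5 = 17.
A = 46,160·(1 + 0.0175)^17 ≈ 46,160·1.3430281149 ≈ 61,994.1778.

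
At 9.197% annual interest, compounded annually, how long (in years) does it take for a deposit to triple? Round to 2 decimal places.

(1 + 0.09197)^t = 3.
t = ln 3 / ln(1 + 0.09197) ≈ 1.0986/0.0879834 ≈ 12.4866.

12.49 years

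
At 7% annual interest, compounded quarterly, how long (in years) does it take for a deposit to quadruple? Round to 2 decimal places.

19.98 years

(1 + 0.0175)^(4t) = 4.
4t = ln 4 / ln(1 + 0.0175) ≈ 1.3863/0.0173486 ≈ 79.9080.
t ≈ 19.9770.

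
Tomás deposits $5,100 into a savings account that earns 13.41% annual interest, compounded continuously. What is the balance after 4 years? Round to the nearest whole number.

A = P·e^(rt) = 5,100·e^(0.1341·4) = 5,100·e^0.5364.
e^0.5364 ≈ 1.709840344, so A ≈ 8,720.1858.

$8,720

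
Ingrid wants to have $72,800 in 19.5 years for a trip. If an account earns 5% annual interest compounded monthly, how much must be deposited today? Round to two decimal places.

$27,515.28

Growth factor = (1 + 0.05/12)^234 ≈ 2.6458023752.
P = 72,800/2.6458023752 ≈ 27,515.2826.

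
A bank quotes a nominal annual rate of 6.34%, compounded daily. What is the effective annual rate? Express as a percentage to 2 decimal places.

EAR = (1 + 6.34%/365)^365 − 1 = (1 + 0.000173699)^365 − 1.
(1 + 0.000173699)^365 ≈ 1.065447, so EAR ≈ 6.54471%.

6.54%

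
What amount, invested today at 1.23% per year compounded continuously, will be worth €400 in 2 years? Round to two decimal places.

€390.28

P = A·e^(−rt) = 400·e^(−0.0246).
e^(−0.0246) ≈ 0.975700114, so P ≈ 390.2800.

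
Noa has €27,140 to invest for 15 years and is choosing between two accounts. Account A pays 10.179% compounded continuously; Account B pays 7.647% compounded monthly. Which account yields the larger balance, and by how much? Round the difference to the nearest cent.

Account A growth factor: e^(0.10179·15) = e^1.52685 ≈ 4.6036524532; balance ≈ 124,943.1276.
Account B growth factor: (1 + 0.0063725)^180 ≈ 3.1374509312; balance ≈ 85,150.4183.
Account A is larger by 39,792.7093.

Account A, by €39,792.71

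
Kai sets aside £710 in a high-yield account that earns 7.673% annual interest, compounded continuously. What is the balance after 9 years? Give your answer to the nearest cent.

£1,416.35

A = P·e^(rt) = 710·e^(0.07673·9) = 710·e^0.69057.
e^0.69057 ≈ 1.994852275, so A ≈ 1,416.3451.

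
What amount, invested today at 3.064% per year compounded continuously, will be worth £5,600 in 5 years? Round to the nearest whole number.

£4,805

P = A·e^(−rt) = 5,600·e^(−0.1532).
e^(−0.1532) ≈ 0.857958113, so P ≈ 4,804.5654.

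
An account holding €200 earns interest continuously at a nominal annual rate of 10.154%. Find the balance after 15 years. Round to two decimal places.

A = P·e^(rt) = 200·e^(0.10154·15) = 200·e^1.5231.
e^1.5231 ≈ 4.58642109, so A ≈ 917.2842.

€917.28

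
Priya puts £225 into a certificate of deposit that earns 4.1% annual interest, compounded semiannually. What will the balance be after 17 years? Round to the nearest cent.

Periodic rate = 4.1%/2 = 0.0205; periods = 2·17 = 34.
A = 225·(1 + 0.0205)^34 ≈ 225·1.99361966 ≈ 448.5644.

£448.56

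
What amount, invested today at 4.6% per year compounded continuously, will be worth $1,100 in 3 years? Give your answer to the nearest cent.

P = A·e^(−rt) = 1,100·e^(−0.138).
e^(−0.138) ≈ 0.8710986917, so P ≈ 958.2086.

$958.21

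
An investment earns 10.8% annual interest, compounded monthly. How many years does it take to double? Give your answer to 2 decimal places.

6.45 years

(1 + 0.009)^(12t) = 2.
12t = ln 2 / ln(1 + 0.009) ≈ 0.69315/0.00895974 ≈ 77.3624.
t ≈ 6.4469.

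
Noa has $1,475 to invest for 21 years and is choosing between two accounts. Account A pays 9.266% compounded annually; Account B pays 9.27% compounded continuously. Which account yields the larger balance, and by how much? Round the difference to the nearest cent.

A: (1 + 0.09266)^21 ≈ 6.42962938, so 1,475 × 6.42962938 ≈ 9,483.7033.
B: e^(0.0927·21) = e^1.9467 ≈ 7.0055311407, so 1,475 × 7.0055311407 ≈ 10,333.1584.
Difference ≈ 849.4551 in favor of B.

Account B, by $849.46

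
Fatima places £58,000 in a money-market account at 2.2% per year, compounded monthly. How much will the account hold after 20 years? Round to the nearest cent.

Periodic rate = 2.2%/12 = 0.00183333; periods = 12·20 = 240.
A = 58,000·(1 + 0.022/12)^240 ≈ 58,000·1.5520818503 ≈ 90,020.7473.

£90,020.75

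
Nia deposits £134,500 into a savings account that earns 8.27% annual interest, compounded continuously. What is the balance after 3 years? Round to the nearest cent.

£172,373.60

A = P·e^(rt) = 134,500·e^(0.0827·3) = 134,500·e^0.2481.
e^0.2481 ≈ 1.28158808459, so A ≈ 172,373.5974.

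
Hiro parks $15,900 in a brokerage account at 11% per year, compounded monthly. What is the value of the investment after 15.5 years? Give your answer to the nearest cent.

Growth factor = (1 + 0.11/12)^186 ≈ 5.4588210772.
A ≈ 15,900 × 5.4588210772 ≈ 86,795.2551.

$86,795.26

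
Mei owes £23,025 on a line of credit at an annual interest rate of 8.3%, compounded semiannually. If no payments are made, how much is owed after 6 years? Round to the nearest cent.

£37,506.88

Growth factor = (1 + 0.0415)^12 ≈ 1.6289632681.
A ≈ 23,025 × 1.6289632681 ≈ 37,506.8792.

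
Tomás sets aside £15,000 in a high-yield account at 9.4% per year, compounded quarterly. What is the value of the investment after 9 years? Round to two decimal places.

Periodic rate = 9.4%/4 = 0.0235; periods = 4·9 = 36.
A = 15,000·(1 + 0.0235)^36 ≈ 15,000·2.3076104232 ≈ 34,614.1563.

£34,614.16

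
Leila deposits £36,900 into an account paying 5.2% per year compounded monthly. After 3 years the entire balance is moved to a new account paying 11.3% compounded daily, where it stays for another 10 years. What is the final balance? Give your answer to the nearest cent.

£133,446.37

After 3 years at 5.2%: 36,900 × 1.1684323438 ≈ 43,115.1535.
Then 10 years at 11.3%: 43,115.1535 × 3.09511517374 ≈ 133,446.3658.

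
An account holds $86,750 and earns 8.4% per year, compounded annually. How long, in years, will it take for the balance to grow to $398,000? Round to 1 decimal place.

18.9 years

We need (1 + 0.084)^t = 4.5879, so t = ln 4.5879 / ln 1.084 ≈ 18.8874.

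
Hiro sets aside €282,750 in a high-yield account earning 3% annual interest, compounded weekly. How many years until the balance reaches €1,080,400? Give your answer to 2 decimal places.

44.70 years

We need (1 + 0.000576923)^(52t) = 3.821, so 52t = ln 3.821 / ln 1.000577 ≈ 2324.2443.
t ≈ 2324.2443/52 = 44.6970 years.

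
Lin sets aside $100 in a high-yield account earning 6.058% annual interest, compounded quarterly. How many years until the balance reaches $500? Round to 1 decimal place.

26.8 years

We need (1 + 0.015145)^(4t) = 5, so 4t = ln 5 / ln 1.015145 ≈ 107.0713.
t ≈ 107.0713/4 = 26.7678 years.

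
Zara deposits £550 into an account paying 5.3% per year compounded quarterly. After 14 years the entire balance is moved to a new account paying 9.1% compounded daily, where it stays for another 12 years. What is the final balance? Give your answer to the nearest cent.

£3,425.18

Phase 1: 550·(1 + 0.01325)^56 ≈ 1,149.4577.
Phase 2: 1,149.4577·(1 + 0.091/365)^4380 ≈ 3,425.1804.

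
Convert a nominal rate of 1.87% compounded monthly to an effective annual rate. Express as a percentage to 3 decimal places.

1.886%

One year is 12 periods at 0.00155833 each: (1 + 0.00155833)^12 ≈ 1.018861.
EAR = 1.018861 − 1 ≈ 1.88611%.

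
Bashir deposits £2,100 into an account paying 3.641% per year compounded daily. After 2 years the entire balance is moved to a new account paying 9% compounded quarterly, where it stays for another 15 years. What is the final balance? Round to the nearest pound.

£8,583

Phase 1: 2,100·(1 + 0.03641/365)^730 ≈ 2,258.6193.
Phase 2: 2,258.6193·(1 + 0.0225)^60 ≈ 8,583.0579.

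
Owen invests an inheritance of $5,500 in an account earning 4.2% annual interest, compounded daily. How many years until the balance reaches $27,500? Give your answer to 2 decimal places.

We need (1 + 0.000115068)^(365t) = 5, so 365t = ln 5 / ln 1.000115 ≈ 13987.5866.
t ≈ 13987.5866/365 = 38.3222 years.

38.32 years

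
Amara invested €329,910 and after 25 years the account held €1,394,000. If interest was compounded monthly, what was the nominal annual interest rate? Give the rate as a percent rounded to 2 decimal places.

(1 + r/12)^300 = 1,394,000/329,910 = 4.22539.
1 + r/12 = 4.22539^(1/300) ≈ 1.004815, so r/12 ≈ 0.00481527.
r ≈ 12·0.00481527 = 5.77832%.

5.78%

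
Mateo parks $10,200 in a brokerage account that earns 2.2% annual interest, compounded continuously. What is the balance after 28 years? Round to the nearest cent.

A = P·e^(rt) = 10,200·e^(0.022·28) = 10,200·e^0.616.
e^0.616 ≈ 1.8515071813, so A ≈ 18,885.3732.

$18,885.37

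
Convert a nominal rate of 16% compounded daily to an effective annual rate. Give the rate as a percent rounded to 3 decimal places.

17.347%

EAR = (1 + 16%/365)^365 − 1 = (1 + 0.000438356)^365 − 1.
(1 + 0.000438356)^365 ≈ 1.17347, so EAR ≈ 17.34697%.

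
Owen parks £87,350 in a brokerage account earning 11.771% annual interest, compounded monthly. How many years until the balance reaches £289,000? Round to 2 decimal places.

We need (1 + 0.00980917)^(12t) = 3.3085, so 12t = ln 3.3085 / ln 1.009809 ≈ 122.5754.
t ≈ 122.5754/12 = 10.2146 years.

10.21 years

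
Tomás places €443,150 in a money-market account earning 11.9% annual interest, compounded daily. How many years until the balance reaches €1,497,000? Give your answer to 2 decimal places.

10.23 years

We need (1 + 0.000326027)^(365t) = 3.3781, so 365t = ln 3.3781 / ln 1.000326 ≈ 3734.3748.
t ≈ 3734.3748/365 = 10.2312 years.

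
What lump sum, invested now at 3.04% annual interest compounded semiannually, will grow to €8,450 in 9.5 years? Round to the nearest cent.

Periodic rate = 3.04%/2 = 0.0152; 19 periods.
P = 8,450/(1 + 0.0152)^19 ≈ 8,450/1.33192746 ≈ 6,344.1893.

€6,344.19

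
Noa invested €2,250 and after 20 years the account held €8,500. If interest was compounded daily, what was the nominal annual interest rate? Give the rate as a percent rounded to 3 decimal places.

6.646%

(1 + r/365)^7300 = 8,500/2,250 = 3.77778.
1 + r/365 = 3.77778^(1/7300) ≈ 1.000182, so r/365 ≈ 0.00018209.
r ≈ 365·0.00018209 = 6.64628%.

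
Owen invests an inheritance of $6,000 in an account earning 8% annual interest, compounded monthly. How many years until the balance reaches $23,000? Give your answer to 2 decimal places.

16.85 years

We need (1 + 0.00666667)^(12t) = 3.8333, so 12t = ln 3.8333 / ln 1.006667 ≈ 202.2313.
t ≈ 202.2313/12 = 16.8526 years.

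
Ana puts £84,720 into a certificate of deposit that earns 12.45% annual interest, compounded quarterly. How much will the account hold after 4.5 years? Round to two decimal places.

£147,092.20

Periodic rate = 12.45%/4 = 0.031125; periods = 4·4.5 = 18.
A = 84,720·(1 + 0.031125)^18 ≈ 84,720·1.7362157797 ≈ 147,092.2009.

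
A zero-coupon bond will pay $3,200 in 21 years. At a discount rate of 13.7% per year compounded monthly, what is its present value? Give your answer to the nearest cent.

Periodic rate = 13.7%/12 = 0.0114167; 252 periods.
P = 3,200/(1 + 0.137/12)^252 ≈ 3,200/17.47377282 ≈ 183.1316.

$183.13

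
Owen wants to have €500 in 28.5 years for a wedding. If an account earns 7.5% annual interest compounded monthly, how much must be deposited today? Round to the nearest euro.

€59

Growth factor = (1 + 0.00625)^342 ≈ 8.42200577.
P = 500/8.42200577 ≈ 59.3683.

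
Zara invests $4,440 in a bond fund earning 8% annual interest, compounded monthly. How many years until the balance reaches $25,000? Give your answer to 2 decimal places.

21.67 years

(1 + 0.00666667)^(12t) = 25,000/4,440 = 5.6306.
12t·ln(1 + 0.00666667) = ln(5.6306); 12t = 1.7282/0.00664454 ≈ 260.0964.
t ≈ 21.6747 years.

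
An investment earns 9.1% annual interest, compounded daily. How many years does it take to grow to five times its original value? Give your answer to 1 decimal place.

17.7 years

(1 + 0.000249315)^(365t) = 5.
365t = ln 5 / ln(1 + 0.000249315) ≈ 1.6094/0.000249284 ≈ 6456.2425.
t ≈ 17.6883.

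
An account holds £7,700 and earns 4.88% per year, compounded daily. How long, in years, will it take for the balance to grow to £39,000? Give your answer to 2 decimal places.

We need (1 + 0.000133699)^(365t) = 5.0649, so 365t = ln 5.0649 / ln 1.000134 ≈ 12135.1263.
t ≈ 12135.1263/365 = 33.2469 years.

33.25 years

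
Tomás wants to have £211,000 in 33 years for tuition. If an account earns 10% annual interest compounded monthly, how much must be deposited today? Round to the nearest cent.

£7,889.50

Growth factor = (1 + 0.1/12)^396 ≈ 26.7444216359.
P = 211,000/26.7444216359 ≈ 7,889.4957.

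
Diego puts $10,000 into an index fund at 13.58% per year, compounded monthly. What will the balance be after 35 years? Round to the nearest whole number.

Growth factor = (1 + 0.1358/12)^420 ≈ 112.8779487832.
A ≈ 10,000 × 112.8779487832 ≈ 1,128,779.4878.

$1,128,779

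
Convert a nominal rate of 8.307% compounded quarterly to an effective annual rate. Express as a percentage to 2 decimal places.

EAR = (1 + 8.307%/4)^4 − 1 = (1 + 0.0207675)^4 − 1.
(1 + 0.0207675)^4 ≈ 1.085694, so EAR ≈ 8.56937%.

8.57%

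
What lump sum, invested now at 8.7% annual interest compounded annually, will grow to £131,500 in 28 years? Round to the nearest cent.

£12,720.33

Annual rate = 8.7% = 0.087; 28 periods.
P = 131,500/(1 + 0.087)^28 ≈ 131,500/10.3377787807 ≈ 12,720.3341.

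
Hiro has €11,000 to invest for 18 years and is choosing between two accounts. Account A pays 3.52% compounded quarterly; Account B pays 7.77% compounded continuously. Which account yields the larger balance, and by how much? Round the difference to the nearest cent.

Account A growth factor: (1 + 0.0088)^72 ≈ 1.8791666516; balance ≈ 20,670.8332.
Account B growth factor: e^(0.0777·18) = e^1.3986 ≈ 4.0495266591; balance ≈ 44,544.7933.
Account B is larger by 23,873.9601.

Account B, by €23,873.96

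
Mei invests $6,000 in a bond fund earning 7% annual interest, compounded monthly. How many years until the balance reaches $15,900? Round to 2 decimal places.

13.96 years

(1 + 0.00583333)^(12t) = 15,900/6,000 = 2.65.
12t·ln(1 + 0.00583333) = ln(2.65); 12t = 0.97456/0.00581639 ≈ 167.5542.
t ≈ 13.9628 years.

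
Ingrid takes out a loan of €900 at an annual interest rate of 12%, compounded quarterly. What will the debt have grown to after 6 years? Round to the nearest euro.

Periodic rate = 12%/4 = 0.03; periods = 4·6 = 24.
A = 900·(1 + 0.03)^24 ≈ 900·2.032794106 ≈ 1,829.5147.

€1,830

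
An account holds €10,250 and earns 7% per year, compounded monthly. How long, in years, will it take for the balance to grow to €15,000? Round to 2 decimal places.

(1 + 0.00583333)^(12t) = 15,000/10,250 = 1.4634.
12t·ln(1 + 0.00583333) = ln(1.4634); 12t = 0.38077/0.00581639 ≈ 65.4655.
t ≈ 5.4555 years.

5.46 years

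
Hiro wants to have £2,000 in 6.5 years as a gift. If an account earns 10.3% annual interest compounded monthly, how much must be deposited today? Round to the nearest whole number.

£1,027

Growth factor = (1 + 0.103/12)^78 ≈ 1.947688073.
P = 2,000/1.947688073 ≈ 1,026.8585.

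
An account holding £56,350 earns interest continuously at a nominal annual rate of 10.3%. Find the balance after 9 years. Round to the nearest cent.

£142,391.78

A = P·e^(rt) = 56,350·e^(0.103·9) = 56,350·e^0.927.
e^0.927 ≈ 2.52691704398, so A ≈ 142,391.7754.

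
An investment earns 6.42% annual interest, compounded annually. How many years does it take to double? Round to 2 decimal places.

(1 + 0.0642)^t = 2.
t = ln 2 / ln(1 + 0.0642) ≈ 0.69315/0.0622233 ≈ 11.1397.

11.14 years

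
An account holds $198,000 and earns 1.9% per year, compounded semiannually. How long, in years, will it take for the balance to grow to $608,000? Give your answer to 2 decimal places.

(1 + 0.0095)^(2t) = 608,000/198,000 = 3.0707.
2t·ln(1 + 0.0095) = ln(3.0707); 2t = 1.1219/0.00945516 ≈ 118.6556.
t ≈ 59.3278 years.

59.33 years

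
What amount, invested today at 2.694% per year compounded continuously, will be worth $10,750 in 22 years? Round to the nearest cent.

P = A·e^(−rt) = 10,750·e^(−0.59268).
e^(−0.59268) ≈ 0.55284367653, so P ≈ 5,943.0695.

$5,943.07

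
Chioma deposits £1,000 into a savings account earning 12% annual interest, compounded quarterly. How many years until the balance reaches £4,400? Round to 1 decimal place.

(1 + 0.03)^(4t) = 4,400/1,000 = 4.4.
4t·ln(1 + 0.03) = ln(4.4); 4t = 1.4816/0.0295588 ≈ 50.1240.
t ≈ 12.5310 years.

12.5 years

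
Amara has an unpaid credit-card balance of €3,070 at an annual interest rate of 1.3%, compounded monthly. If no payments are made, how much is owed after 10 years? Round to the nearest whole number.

Growth factor = (1 + 0.013/12)^120 ≈ 1.138748252.
A ≈ 3,070 × 1.138748252 ≈ 3,495.9571.

€3,496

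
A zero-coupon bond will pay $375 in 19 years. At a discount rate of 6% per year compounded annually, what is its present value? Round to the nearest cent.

$123.94

Annual rate = 6% = 0.06; 19 periods.
P = 375/(1 + 0.06)^19 ≈ 375/3.0255995 ≈ 123.9424.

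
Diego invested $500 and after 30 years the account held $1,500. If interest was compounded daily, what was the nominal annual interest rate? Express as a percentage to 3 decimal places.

The 10950-period growth factor is 1,500/500 = 3.
r/365 = 3^(1/10950) − 1 ≈ 0.000100335, so r ≈ 365·0.000100335 = 3.66222%.

3.662%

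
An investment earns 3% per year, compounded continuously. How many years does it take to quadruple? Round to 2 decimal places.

46.21 years

e^(0.03t) = 4, so 0.03t = ln 4 ≈ 1.3863.
t ≈ 1.3863/0.03 ≈ 46.2098.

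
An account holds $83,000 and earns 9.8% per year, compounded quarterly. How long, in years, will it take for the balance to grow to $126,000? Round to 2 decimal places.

4.31 years

(1 + 0.0245)^(4t) = 126,000/83,000 = 1.5181.
4t·ln(1 + 0.0245) = ln(1.5181); 4t = 0.41744/0.0242047 ≈ 17.2463.
t ≈ 4.3116 years.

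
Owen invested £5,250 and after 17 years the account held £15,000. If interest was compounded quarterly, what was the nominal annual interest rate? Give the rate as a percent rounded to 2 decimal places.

(1 + r/4)^68 = 15,000/5,250 = 2.85714.
1 + r/4 = 2.85714^(1/68) ≈ 1.015558, so r/4 ≈ 0.0155584.
r ≈ 4·0.0155584 = 6.22334%.

6.22%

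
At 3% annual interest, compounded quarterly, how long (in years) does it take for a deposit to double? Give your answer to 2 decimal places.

23.19 years

(1 + 0.0075)^(4t) = 2.
4t = ln 2 / ln(1 + 0.0075) ≈ 0.69315/0.00747201 ≈ 92.7658.
t ≈ 23.1914.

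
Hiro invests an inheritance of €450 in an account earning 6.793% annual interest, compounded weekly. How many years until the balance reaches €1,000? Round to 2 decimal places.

11.76 years

(1 + 0.00130635)^(52t) = 1,000/450 = 2.2222.
52t·ln(1 + 0.00130635) = ln(2.2222); 52t = 0.79851/0.00130549 ≈ 611.6519.
t ≈ 11.7625 years.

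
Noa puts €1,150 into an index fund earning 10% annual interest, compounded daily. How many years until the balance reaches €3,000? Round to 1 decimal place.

We need (1 + 0.000273973)^(365t) = 2.6087, so 365t = ln 2.6087 / ln 1.000274 ≈ 3500.2832.
t ≈ 3500.2832/365 = 9.5898 years.

9.6 years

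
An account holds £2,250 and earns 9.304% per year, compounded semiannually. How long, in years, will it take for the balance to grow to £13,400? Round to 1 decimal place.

(1 + 0.04652)^(2t) = 13,400/2,250 = 5.9556.
2t·ln(1 + 0.04652) = ln(5.9556); 2t = 1.7843/0.0454704 ≈ 39.2415.
t ≈ 19.6207 years.

19.6 years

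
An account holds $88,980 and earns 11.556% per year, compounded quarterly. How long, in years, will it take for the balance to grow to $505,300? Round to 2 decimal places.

15.24 years

We need (1 + 0.02889)^(4t) = 5.6788, so 4t = ln 5.6788 / ln 1.02889 ≈ 60.9799.
t ≈ 60.9799/4 = 15.2450 years.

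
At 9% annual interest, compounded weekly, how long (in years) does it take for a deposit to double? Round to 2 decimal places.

7.71 years

(1 + 0.00173077)^(52t) = 2.
52t = ln 2 / ln(1 + 0.00173077) ≈ 0.69315/0.00172927 ≈ 400.8315.
t ≈ 7.7083.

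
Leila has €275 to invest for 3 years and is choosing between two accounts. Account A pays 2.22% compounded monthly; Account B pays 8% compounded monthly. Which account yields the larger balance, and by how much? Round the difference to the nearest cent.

Account A growth factor: (1 + 0.00185)^36 ≈ 1.06880208; balance ≈ 293.9206.
Account B growth factor: (1 + 0.08/12)^36 ≈ 1.27023705; balance ≈ 349.3152.
Account B is larger by 55.3946.

Account B, by €55.39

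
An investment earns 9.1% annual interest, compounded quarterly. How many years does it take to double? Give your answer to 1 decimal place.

7.7 years

(1 + 0.02275)^(4t) = 2.
4t = ln 2 / ln(1 + 0.02275) ≈ 0.69315/0.0224951 ≈ 30.8133.
t ≈ 7.7033.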